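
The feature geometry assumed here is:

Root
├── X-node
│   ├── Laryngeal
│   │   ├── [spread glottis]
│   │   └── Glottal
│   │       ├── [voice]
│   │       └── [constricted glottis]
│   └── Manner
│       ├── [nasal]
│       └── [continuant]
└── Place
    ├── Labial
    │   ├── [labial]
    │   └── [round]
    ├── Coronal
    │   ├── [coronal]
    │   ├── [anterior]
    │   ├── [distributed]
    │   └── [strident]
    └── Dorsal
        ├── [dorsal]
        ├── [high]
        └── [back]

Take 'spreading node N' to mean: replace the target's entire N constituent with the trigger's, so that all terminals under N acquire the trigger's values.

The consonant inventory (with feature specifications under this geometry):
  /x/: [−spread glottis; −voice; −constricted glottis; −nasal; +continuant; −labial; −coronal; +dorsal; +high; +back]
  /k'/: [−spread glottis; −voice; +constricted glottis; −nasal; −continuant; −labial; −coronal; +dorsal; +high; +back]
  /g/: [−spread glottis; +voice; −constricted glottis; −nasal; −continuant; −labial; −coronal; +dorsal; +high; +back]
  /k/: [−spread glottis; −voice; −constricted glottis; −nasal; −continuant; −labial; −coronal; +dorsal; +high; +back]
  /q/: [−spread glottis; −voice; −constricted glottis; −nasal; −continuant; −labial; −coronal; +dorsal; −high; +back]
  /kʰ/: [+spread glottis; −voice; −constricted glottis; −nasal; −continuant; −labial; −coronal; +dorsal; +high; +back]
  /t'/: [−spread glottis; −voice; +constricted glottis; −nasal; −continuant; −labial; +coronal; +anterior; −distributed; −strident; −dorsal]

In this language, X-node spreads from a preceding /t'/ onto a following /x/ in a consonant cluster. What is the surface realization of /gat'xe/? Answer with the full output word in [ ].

[gat'k'e]

The X-node node dominates the terminals [spread glottis], [voice], [constricted glottis], [nasal], [continuant].
The target acquires /t'/'s values for everything under X-node — [−spread glottis], [−voice], [+constricted glottis], [−nasal], [−continuant] — while keeping its own [labial], [coronal], [dorsal], ….
The resulting bundle matches /k'/ in the inventory; substituting it for /x/ gives [gat'k'e].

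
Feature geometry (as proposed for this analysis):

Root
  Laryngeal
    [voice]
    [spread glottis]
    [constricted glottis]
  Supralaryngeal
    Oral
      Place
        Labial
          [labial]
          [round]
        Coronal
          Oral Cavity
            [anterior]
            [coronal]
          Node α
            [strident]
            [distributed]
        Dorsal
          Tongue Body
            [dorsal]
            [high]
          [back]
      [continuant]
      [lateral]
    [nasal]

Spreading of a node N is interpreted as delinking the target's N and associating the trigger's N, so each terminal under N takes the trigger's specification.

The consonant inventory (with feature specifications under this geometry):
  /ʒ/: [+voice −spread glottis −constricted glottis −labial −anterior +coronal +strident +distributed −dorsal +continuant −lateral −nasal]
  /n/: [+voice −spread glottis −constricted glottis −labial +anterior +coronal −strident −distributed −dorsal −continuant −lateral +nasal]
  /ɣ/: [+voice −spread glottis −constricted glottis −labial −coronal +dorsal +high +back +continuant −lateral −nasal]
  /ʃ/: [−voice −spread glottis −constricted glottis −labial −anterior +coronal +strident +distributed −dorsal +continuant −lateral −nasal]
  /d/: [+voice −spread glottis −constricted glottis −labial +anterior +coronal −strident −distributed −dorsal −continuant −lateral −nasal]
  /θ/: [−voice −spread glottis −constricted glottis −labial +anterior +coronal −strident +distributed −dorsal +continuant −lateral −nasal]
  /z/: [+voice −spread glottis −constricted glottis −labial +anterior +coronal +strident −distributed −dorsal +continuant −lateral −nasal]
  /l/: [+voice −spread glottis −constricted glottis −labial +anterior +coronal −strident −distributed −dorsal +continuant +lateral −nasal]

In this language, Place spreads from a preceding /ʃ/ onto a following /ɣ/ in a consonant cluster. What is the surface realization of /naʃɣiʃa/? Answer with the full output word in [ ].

[naʃʒiʃa]

Terminals under Place in this geometry: [labial], [round], [anterior], [coronal], [strident], [distributed], [dorsal], [high], [back].
After delinking /ɣ/'s Place and linking /ʃ/'s, the affected terminals become [−labial], [−anterior], [+coronal], [+strident], [+distributed], [−dorsal]; [voice], [spread glottis], [constricted glottis], … (outside Place) are retained from /ɣ/.
This feature bundle is that of [ʒ], so /naʃɣiʃa/ surfaces as [naʃʒiʃa].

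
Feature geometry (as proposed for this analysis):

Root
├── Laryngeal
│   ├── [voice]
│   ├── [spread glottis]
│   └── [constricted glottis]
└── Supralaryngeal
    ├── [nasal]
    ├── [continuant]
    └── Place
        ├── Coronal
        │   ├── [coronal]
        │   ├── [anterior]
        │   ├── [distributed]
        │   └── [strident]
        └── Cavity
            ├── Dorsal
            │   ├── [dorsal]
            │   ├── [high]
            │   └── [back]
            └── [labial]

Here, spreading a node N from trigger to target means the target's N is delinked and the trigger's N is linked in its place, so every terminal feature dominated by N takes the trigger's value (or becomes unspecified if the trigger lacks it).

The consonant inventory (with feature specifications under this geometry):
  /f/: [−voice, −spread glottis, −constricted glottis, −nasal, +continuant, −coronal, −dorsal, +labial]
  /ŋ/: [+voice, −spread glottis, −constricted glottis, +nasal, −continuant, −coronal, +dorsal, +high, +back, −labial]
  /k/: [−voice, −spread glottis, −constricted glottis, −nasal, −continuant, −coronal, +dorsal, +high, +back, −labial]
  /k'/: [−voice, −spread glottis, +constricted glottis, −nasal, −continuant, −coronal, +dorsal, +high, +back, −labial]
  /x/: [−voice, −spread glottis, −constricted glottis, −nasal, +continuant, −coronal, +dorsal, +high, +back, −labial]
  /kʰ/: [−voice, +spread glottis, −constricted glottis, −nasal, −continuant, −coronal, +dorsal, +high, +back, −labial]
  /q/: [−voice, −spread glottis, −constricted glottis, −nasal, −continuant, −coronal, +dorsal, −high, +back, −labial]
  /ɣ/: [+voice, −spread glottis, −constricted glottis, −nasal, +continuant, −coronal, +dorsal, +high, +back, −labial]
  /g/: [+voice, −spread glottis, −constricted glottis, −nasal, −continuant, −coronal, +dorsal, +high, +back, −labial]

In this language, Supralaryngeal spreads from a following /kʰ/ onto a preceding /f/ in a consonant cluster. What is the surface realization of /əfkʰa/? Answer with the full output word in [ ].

Terminals under Supralaryngeal in this geometry: [nasal], [continuant], [coronal], [anterior], [distributed], [strident], [dorsal], [high], [back], [labial].
The target acquires /kʰ/'s values for everything under Supralaryngeal — [−nasal], [−continuant], [−coronal], [+dorsal], [+high], [+back], [−labial] — while keeping its own [voice], [spread glottis], [constricted glottis].
This feature bundle is that of [k], so /əfkʰa/ surfaces as [əkkʰa].

[əkkʰa]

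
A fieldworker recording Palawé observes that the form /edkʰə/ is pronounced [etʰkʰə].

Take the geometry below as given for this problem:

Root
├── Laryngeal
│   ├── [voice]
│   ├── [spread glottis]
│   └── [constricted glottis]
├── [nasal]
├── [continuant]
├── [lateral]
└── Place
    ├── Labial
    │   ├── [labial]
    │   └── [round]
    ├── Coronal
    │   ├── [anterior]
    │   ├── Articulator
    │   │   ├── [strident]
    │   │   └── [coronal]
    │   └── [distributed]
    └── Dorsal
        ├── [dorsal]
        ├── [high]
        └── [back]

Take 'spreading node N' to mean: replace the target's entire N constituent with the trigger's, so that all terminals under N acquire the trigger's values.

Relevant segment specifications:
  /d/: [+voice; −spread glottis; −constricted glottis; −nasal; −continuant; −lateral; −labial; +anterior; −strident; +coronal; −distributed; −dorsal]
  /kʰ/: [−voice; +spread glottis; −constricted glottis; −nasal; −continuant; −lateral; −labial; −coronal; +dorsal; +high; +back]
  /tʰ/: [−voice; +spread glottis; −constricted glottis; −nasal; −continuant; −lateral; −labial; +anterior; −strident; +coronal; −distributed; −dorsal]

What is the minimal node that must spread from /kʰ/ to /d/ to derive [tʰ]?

Laryngeal

Comparing /d/ with its surface form [tʰ], the features that change are [voice], [spread glottis].
In this geometry the lowest node dominating all of them is Laryngeal: every daughter of Laryngeal dominates only a proper subset, so no lower node suffices.
If Laryngeal spreads, every terminal under it takes /kʰ/'s value, producing [tʰ] as observed.
Since [coronal], [dorsal] are preserved even though /kʰ/ disagrees there, no node above Laryngeal spread.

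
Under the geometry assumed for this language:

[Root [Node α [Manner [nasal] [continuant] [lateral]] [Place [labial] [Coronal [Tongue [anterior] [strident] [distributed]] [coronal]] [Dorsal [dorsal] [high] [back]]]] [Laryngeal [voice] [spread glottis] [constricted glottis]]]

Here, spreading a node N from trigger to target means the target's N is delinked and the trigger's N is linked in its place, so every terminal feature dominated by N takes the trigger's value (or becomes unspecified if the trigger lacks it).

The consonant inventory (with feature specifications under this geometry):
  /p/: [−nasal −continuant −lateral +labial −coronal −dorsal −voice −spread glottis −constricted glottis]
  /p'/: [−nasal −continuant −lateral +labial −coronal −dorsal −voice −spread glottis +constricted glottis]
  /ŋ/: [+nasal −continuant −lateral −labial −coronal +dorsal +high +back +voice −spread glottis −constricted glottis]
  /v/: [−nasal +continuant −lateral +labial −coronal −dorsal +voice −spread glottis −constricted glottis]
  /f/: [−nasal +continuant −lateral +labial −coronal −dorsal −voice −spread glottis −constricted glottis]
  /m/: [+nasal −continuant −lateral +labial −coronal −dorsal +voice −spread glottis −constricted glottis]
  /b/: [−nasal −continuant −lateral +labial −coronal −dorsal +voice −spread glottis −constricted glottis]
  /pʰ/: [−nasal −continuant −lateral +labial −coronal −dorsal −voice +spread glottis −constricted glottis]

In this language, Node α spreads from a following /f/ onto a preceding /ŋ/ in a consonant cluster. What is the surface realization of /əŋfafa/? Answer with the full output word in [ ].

[əvfafa]

Terminals under Node α in this geometry: [nasal], [continuant], [lateral], [labial], [anterior], [strident], [distributed], [coronal], [dorsal], [high], [back].
After delinking /ŋ/'s Node α and linking /f/'s, the affected terminals become [−nasal], [+continuant], [−lateral], [+labial], [−coronal], [−dorsal]; [voice], [spread glottis], [constricted glottis] (outside Node α) are retained from /ŋ/.
This feature bundle is that of [v], so /əŋfafa/ surfaces as [əvfafa].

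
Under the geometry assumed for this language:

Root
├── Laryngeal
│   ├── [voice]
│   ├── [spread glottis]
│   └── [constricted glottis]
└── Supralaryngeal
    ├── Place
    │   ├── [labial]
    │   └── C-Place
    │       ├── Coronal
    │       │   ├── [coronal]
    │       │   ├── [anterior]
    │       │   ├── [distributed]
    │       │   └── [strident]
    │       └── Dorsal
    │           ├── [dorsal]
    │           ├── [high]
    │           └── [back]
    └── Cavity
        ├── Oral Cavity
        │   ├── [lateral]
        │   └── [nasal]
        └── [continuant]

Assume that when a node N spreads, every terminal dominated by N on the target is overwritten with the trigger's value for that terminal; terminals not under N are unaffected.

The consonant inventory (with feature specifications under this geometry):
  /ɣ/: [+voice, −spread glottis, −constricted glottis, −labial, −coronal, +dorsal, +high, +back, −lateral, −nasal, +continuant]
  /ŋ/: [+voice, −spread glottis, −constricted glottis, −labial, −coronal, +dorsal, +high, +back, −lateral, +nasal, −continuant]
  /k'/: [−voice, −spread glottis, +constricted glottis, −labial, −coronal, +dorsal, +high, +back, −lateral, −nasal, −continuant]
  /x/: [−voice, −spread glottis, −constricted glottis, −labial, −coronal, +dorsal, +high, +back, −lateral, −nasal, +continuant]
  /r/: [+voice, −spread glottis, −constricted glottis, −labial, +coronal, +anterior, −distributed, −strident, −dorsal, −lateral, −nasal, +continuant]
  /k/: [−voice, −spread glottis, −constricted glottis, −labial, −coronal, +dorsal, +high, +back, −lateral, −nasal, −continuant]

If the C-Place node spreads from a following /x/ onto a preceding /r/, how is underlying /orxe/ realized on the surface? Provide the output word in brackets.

[oɣxe]

The C-Place node dominates the terminals [coronal], [anterior], [distributed], [strident], [dorsal], [high], [back].
Spreading C-Place from /x/ onto /r/ replaces those values with /x/'s: [−coronal], [+dorsal], [+high], [+back]. Features outside C-Place ([voice], [spread glottis], [constricted glottis], …) stay as in /r/.
Among the inventory, only /ɣ/ has exactly this specification, giving the surface form [oɣxe].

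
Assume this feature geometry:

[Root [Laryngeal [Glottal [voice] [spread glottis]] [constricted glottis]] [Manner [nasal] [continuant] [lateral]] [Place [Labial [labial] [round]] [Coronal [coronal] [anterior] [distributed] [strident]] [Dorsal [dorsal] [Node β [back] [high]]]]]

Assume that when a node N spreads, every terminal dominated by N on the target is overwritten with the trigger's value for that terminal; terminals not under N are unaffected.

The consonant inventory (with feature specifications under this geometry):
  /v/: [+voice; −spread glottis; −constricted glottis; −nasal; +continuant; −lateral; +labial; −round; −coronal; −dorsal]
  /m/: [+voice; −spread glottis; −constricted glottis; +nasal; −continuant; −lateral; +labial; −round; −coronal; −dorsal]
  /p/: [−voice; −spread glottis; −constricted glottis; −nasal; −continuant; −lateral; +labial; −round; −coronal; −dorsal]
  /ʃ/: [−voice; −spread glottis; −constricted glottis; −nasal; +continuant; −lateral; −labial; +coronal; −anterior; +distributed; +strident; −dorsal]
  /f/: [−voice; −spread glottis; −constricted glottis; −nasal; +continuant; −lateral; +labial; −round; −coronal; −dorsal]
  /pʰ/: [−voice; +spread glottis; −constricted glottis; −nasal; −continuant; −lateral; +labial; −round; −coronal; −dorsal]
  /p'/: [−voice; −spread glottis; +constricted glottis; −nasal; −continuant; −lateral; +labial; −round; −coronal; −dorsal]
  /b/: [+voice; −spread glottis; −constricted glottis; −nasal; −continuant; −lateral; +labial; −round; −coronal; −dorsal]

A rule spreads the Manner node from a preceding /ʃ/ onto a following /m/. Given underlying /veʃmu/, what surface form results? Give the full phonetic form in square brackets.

The Manner node dominates the terminals [nasal], [continuant], [lateral].
Spreading Manner from /ʃ/ onto /m/ replaces those values with /ʃ/'s: [−nasal], [+continuant], [−lateral]. Features outside Manner ([voice], [spread glottis], [constricted glottis], …) stay as in /m/.
The resulting bundle matches /v/ in the inventory; substituting it for /m/ gives [veʃvu].

[veʃvu]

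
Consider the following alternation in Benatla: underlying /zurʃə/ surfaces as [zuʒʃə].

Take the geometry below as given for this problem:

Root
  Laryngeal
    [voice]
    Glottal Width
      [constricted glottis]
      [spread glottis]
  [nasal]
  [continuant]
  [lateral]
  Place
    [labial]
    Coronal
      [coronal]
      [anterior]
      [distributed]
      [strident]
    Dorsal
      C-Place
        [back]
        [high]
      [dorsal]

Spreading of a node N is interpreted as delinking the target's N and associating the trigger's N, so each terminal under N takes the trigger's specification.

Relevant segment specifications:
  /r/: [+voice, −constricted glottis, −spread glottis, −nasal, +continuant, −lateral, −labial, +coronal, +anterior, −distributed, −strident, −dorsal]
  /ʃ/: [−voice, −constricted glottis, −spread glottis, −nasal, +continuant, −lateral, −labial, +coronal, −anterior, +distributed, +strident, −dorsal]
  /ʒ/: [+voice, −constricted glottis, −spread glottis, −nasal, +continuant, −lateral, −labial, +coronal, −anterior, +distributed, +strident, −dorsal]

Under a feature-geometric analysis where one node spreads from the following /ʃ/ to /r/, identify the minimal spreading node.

The alternation /r/ → [ʒ] changes [anterior], [distributed], [strident] and nothing else.
In this geometry the lowest node dominating all of them is Coronal: every daughter of Coronal dominates only a proper subset, so no lower node suffices.
Spreading Coronal from /ʃ/ overwrites each of those terminals with /ʃ/'s values, yielding exactly [ʒ].
[voice], a feature on which the two segments disagree outside Coronal, is unchanged — nothing dominating it spread, and Coronal is the minimal sufficient constituent.

Coronal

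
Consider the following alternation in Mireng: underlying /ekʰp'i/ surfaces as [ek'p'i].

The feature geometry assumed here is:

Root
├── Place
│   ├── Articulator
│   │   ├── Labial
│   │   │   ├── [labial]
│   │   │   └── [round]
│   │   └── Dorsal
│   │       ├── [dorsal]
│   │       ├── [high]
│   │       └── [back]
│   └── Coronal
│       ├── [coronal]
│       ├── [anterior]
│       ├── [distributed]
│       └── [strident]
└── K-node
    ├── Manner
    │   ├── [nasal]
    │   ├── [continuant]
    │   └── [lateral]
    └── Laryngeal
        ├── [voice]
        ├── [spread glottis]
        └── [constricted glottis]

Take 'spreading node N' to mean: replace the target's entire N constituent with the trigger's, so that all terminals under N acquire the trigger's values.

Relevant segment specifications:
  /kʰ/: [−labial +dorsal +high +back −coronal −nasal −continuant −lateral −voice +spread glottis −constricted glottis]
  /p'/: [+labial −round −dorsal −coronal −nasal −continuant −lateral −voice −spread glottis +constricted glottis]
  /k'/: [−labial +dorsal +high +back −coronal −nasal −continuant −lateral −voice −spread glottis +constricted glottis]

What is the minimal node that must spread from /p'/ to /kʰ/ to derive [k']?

The alternation /kʰ/ → [k'] changes [spread glottis], [constricted glottis] and nothing else.
The smallest constituent containing every changed terminal is Laryngeal — each of its daughters lacks at least one of the affected features.
If Laryngeal spreads, every terminal under it takes /p'/'s value, producing [k'] as observed.
Features on which the two segments disagree outside Laryngeal, such as [labial], [dorsal], are unchanged — nothing dominating them spread, and Laryngeal is the minimal sufficient constituent.

Laryngeal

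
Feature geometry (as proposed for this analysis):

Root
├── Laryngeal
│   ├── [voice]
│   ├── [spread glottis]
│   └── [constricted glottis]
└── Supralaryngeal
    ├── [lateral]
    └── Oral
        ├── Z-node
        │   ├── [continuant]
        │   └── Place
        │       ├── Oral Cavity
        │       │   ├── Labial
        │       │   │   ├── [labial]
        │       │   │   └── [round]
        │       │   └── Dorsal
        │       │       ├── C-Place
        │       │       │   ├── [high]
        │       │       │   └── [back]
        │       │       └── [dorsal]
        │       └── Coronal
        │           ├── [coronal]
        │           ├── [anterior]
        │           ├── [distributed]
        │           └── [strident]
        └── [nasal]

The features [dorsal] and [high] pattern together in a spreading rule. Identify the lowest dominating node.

Dorsal

[dorsal]: Root > Supralaryngeal > Oral > Z-node > Place > Oral Cavity > Dorsal > [dorsal].
[high]: Root > Supralaryngeal > Oral > Z-node > Place > Oral Cavity > Dorsal > C-Place > [high].
Dorsal is the lowest common ancestor — every listed feature sits under it, and no single subconstituent of Dorsal covers them all.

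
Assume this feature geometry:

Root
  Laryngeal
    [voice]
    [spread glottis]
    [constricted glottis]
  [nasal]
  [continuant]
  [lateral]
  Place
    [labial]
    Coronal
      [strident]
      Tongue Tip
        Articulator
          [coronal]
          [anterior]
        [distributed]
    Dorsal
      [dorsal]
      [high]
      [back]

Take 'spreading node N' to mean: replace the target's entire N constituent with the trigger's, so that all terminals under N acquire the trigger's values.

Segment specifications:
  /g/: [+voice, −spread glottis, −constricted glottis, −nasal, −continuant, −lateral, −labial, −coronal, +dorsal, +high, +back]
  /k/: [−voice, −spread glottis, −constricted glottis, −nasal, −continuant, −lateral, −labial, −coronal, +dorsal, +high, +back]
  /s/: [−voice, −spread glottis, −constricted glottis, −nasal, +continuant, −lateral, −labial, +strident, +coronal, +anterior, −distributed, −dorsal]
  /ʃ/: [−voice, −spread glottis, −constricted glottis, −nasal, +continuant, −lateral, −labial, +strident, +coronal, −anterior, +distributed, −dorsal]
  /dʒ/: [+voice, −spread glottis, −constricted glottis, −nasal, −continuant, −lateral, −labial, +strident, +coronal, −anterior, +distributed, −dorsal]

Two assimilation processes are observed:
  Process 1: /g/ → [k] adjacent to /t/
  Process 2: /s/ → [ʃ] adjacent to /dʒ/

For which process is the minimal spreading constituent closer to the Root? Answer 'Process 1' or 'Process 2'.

Process 1

In Process 1, [voice] changes, so the minimal spreading node is [voice] at depth 2.
Process 2: the features that change are [anterior], [distributed]; the minimal node is Tongue Tip (depth 3).
[voice] is closer to Root than Tongue Tip, so Process 1 spreads the higher node.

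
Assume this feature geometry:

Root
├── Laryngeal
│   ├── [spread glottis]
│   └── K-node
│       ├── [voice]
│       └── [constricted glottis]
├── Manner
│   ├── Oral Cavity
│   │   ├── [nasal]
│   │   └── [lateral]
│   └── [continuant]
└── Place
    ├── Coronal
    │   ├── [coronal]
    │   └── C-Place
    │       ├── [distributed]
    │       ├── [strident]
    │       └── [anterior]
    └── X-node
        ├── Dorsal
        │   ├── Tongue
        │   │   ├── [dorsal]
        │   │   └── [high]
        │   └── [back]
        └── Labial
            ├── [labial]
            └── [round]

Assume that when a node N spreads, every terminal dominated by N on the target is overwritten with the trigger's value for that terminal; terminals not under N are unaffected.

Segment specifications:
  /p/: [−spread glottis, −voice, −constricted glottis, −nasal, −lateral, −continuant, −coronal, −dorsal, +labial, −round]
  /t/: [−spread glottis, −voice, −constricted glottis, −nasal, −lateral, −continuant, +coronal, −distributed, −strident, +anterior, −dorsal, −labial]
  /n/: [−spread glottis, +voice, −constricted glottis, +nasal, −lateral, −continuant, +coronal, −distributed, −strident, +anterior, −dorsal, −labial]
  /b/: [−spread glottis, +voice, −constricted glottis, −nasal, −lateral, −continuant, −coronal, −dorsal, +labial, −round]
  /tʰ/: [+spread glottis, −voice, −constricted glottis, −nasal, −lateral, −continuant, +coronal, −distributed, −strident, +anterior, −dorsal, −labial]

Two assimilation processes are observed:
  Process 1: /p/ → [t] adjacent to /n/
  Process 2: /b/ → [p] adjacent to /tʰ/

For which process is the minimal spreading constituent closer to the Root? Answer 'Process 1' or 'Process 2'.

Process 1

Process 1: the features that change are [labial], [round], [coronal], [anterior], [distributed], [strident]; the minimal node is Place (depth 1).
Process 2 alters [voice]; the lowest dominating node is [voice] (depth 3 from Root).
Place is closer to Root than [voice], so Process 1 spreads the higher node.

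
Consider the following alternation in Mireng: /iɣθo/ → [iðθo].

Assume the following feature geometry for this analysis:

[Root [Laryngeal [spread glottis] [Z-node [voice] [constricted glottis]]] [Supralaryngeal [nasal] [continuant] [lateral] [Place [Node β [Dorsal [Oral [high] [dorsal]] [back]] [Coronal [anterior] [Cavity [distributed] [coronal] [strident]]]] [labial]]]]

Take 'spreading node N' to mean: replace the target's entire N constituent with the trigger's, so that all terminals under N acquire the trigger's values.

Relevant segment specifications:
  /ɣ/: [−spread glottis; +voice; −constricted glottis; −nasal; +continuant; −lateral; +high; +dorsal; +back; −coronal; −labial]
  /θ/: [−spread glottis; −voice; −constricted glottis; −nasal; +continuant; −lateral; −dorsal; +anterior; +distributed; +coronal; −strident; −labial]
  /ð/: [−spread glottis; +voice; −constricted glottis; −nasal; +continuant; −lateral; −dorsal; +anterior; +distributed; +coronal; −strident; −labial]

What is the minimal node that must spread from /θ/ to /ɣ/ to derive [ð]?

Node β

Comparing /ɣ/ with its surface form [ð], the features that change are [coronal], [anterior], [distributed], [strident], [dorsal], [high], [back].
Tracing each changed feature up the tree, the paths first meet at Node β; any lower node misses at least one of them.
If Node β spreads, every terminal under it takes /θ/'s value, producing [ð] as observed.
[voice], a feature on which the two segments disagree outside Node β, is unchanged — nothing dominating it spread, and Node β is the minimal sufficient constituent.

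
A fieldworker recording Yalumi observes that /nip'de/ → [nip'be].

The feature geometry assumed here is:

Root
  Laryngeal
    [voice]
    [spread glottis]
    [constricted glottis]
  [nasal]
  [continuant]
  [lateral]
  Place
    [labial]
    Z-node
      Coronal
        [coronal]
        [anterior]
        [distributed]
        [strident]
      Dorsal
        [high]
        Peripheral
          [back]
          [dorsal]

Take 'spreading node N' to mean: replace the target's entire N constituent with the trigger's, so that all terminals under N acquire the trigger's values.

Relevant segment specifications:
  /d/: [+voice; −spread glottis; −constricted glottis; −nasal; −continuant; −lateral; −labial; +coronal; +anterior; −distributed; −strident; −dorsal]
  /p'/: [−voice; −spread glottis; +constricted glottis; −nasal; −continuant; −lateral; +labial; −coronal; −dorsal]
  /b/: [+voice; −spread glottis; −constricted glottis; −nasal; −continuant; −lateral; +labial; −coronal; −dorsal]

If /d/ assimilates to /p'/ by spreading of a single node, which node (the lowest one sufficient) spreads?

Place

Comparing /d/ with its surface form [b], the features that change are [labial], [coronal], [anterior], [distributed], [strident].
Tracing each changed feature up the tree, the paths first meet at Place; any lower node misses at least one of them.
If Place spreads, every terminal under it takes /p'/'s value, producing [b] as observed.
[constricted glottis], [voice] — on which /p'/ differs from /d/ — are unchanged, so Root cannot have spread; the constituent is no larger than Place.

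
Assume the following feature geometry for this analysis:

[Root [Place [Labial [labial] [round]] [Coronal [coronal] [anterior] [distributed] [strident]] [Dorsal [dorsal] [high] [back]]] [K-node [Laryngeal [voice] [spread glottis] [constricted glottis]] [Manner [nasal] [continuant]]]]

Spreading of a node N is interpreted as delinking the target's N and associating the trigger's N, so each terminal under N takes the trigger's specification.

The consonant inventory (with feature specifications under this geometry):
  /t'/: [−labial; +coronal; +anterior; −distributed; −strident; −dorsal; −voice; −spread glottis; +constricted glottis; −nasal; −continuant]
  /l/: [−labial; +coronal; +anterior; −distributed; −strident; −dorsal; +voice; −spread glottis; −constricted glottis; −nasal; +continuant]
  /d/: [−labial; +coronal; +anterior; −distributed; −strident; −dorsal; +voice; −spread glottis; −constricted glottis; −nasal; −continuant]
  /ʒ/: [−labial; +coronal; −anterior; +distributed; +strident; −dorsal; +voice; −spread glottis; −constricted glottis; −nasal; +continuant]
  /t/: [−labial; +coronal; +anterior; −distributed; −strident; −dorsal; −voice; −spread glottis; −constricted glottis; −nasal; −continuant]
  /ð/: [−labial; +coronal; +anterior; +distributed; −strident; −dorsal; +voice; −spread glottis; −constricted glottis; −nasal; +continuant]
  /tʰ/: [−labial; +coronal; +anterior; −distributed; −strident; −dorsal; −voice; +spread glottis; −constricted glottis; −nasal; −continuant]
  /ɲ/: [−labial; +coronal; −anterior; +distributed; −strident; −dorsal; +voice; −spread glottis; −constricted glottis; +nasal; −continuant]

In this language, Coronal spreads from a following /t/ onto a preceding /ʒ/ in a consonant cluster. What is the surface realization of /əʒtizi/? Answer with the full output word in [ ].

[əltizi]

The Coronal node dominates the terminals [coronal], [anterior], [distributed], [strident].
Spreading Coronal from /t/ onto /ʒ/ replaces those values with /t/'s: [+coronal], [+anterior], [−distributed], [−strident]. Features outside Coronal ([labial], [dorsal], [voice], …) stay as in /ʒ/.
This feature bundle is that of [l], so /əʒtizi/ surfaces as [əltizi].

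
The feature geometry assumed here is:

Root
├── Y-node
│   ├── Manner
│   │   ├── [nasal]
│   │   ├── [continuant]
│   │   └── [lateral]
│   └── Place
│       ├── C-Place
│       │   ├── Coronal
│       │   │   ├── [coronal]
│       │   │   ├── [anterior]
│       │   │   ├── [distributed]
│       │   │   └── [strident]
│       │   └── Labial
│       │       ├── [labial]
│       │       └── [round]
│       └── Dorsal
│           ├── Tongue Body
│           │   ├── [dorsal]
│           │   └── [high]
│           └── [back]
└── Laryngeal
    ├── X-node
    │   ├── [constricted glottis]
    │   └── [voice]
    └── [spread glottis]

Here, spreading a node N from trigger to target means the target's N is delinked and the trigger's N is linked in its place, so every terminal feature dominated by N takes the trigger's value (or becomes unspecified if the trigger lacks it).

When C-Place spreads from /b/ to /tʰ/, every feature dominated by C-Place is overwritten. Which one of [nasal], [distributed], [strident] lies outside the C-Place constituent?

C-Place dominates exactly [coronal], [anterior], [distributed], [strident], [labial], [round].
Of the listed options, [strident], [distributed] are among these and would be overwritten by spreading C-Place.
[nasal] attaches under Manner, not under C-Place, so /tʰ/ retains its own value for [nasal].

[nasal]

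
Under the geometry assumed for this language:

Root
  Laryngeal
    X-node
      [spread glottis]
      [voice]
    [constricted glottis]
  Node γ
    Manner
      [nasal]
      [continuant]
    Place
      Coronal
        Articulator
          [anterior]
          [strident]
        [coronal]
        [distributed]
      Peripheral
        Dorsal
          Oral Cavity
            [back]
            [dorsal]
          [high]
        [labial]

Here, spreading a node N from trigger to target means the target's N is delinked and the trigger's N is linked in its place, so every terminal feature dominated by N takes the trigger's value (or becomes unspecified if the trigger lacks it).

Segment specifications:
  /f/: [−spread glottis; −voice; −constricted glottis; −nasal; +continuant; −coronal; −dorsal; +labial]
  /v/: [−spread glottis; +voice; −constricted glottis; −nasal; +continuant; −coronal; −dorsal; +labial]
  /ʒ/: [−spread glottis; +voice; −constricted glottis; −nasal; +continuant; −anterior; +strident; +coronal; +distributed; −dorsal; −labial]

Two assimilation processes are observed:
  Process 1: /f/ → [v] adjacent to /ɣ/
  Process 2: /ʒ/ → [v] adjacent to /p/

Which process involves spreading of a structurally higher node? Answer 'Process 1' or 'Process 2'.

In Process 1, [voice] changes, so the minimal spreading node is [voice] at depth 3.
Process 2: the features that change are [labial], [coronal], [anterior], [distributed], [strident]; the minimal node is Place (depth 2).
Place (depth 2) sits above [voice] (depth 3), making Process 2 the one with the higher spreading node.

Process 2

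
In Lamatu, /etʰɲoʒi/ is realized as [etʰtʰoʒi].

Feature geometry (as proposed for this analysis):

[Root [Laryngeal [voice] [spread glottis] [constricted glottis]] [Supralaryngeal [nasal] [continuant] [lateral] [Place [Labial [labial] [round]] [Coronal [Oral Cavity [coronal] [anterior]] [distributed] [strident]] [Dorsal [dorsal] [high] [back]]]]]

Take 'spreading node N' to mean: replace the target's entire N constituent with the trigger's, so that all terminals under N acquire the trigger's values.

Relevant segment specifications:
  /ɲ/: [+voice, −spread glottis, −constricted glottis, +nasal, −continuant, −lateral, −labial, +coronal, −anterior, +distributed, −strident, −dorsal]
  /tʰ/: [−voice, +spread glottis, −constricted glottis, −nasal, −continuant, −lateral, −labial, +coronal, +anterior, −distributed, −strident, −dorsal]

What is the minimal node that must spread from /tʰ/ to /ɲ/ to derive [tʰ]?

Root

/ɲ/ and [tʰ] differ in [voice], [spread glottis], [nasal], [anterior], [distributed]; every other specified feature is identical.
Tracing each changed feature up the tree, the paths first meet at Root; any lower node misses at least one of them.
Delinking /ɲ/'s Root and associating /tʰ/'s Root gives precisely the feature bundle of [tʰ].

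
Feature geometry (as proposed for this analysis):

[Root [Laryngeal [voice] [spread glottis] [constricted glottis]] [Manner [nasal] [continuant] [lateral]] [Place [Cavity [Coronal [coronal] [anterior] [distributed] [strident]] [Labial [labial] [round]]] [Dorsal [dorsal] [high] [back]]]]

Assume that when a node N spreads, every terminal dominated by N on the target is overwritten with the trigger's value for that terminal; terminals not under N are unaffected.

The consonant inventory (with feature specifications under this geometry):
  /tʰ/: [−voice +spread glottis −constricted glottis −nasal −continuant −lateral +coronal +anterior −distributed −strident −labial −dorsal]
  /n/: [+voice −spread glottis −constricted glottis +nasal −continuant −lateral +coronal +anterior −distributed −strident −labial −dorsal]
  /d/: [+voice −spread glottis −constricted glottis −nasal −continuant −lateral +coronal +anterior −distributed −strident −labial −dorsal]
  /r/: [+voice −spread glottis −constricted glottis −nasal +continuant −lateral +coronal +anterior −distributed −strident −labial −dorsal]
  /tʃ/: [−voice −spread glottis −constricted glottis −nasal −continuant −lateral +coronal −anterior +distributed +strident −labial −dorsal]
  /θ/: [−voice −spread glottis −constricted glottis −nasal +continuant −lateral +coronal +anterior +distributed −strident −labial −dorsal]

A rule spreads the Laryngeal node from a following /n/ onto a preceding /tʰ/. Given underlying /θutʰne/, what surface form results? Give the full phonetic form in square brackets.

[θudne]

Laryngeal immediately or transitively dominates [voice], [spread glottis], [constricted glottis].
The target acquires /n/'s values for everything under Laryngeal — [+voice], [−spread glottis], [−constricted glottis] — while keeping its own [nasal], [continuant], [lateral], ….
Among the inventory, only /d/ has exactly this specification, giving the surface form [θudne].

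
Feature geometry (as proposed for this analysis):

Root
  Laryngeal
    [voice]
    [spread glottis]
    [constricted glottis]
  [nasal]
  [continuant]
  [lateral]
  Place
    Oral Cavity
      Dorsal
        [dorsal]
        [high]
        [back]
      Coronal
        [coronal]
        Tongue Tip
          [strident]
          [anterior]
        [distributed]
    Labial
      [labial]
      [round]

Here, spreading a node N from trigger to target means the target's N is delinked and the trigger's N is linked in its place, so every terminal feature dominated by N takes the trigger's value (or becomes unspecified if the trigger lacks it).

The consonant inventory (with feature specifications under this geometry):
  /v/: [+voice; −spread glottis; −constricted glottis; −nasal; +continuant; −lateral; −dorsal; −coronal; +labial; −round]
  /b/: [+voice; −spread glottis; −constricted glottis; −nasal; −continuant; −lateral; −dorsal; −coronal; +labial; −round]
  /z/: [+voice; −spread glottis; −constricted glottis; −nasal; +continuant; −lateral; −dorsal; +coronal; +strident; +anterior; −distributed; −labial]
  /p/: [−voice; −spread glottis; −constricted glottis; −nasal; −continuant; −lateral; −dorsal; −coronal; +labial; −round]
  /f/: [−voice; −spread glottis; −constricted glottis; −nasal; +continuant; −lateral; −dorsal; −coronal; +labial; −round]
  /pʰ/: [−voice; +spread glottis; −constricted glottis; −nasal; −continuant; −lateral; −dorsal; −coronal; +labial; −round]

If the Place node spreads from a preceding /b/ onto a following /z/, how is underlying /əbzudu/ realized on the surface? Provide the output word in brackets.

Terminals under Place in this geometry: [dorsal], [high], [back], [coronal], [strident], [anterior], [distributed], [labial], [round].
The target acquires /b/'s values for everything under Place — [−dorsal], [−coronal], [+labial], [−round] — while keeping its own [voice], [spread glottis], [constricted glottis], ….
This feature bundle is that of [v], so /əbzudu/ surfaces as [əbvudu].

[əbvudu]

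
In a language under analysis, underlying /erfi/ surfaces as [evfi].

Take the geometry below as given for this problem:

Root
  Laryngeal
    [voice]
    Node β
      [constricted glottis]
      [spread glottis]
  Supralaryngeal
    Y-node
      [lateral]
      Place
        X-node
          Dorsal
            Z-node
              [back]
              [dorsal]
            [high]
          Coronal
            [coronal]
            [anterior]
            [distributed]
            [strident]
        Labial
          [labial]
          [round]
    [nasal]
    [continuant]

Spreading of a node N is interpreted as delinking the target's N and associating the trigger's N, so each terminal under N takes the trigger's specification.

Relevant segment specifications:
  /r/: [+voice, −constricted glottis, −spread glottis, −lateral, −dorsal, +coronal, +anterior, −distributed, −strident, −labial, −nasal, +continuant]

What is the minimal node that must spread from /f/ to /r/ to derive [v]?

/r/ and [v] differ in [labial], [round], [coronal], [anterior], [distributed], [strident]; every other specified feature is identical.
In this geometry the lowest node dominating all of them is Place: every daughter of Place dominates only a proper subset, so no lower node suffices.
Delinking /r/'s Place and associating /f/'s Place gives precisely the feature bundle of [v].
[voice] stays as in /r/ although /f/ differs there, so no node dominating it spread; among the remaining candidates Place is the lowest that derives the output.

Place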